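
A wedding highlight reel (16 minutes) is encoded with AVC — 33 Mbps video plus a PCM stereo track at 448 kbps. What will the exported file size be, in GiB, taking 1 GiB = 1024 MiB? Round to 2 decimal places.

3.74 GiB

16 min = 960 s
Audio: 448 kbps = 0.448 Mbps.
Total bitrate: 33 + 0.448 = 33.448 Mbps.
Stream data: 33.448 Mbps × 960 s = 32110.1 Mb.
32,110 Mb = 4,013,760,000 bytes ÷ 1,073,741,824 = 3.738 GiB.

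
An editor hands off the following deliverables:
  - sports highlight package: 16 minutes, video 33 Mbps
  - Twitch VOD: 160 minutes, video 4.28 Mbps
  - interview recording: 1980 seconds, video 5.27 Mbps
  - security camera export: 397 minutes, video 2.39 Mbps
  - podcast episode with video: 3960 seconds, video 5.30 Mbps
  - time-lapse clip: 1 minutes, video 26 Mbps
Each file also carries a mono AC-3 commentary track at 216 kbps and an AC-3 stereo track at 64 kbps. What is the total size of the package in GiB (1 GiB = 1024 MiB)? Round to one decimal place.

Audio total: 216 + 64 = 280 kbps = 0.280 Mbps.
sports highlight package: 33.280 Mbps × 960 s = 31948.8 Mb
Twitch VOD: 4.560 Mbps × 9600 s = 43776.0 Mb
interview recording: 5.550 Mbps × 1980 s = 10989.0 Mb
security camera export: 2.670 Mbps × 23820 s = 63599.4 Mb
podcast episode with video: 5.580 Mbps × 3960 s = 22096.8 Mb
time-lapse clip: 26.280 Mbps × 60 s = 1576.8 Mb
Total: 173986.8 Mb = 21748.3 MB.
= 20.25 GiB.

20.3 GiB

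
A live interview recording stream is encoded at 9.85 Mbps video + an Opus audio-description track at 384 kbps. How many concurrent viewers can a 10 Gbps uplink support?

977

Audio: 384 kbps = 0.384 Mbps.
Per-viewer media rate: 10.234 Mbps.
10 Gbps = 10,000 Mbps; 10,000 / 10.234 = 977.14 → 977 viewers.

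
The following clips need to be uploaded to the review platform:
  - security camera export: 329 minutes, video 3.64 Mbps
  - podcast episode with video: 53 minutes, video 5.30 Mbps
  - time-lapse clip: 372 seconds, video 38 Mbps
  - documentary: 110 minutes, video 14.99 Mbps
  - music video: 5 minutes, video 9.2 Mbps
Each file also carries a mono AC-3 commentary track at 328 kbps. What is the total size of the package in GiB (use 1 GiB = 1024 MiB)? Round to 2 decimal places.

24.96 GiB

Audio: 328 kbps = 0.328 Mbps.
security camera export: 3.968 Mbps × 19740 s = 78328.3 Mb
podcast episode with video: 5.628 Mbps × 3180 s = 17897.0 Mb
time-lapse clip: 38.328 Mbps × 372 s = 14258.0 Mb
documentary: 15.318 Mbps × 6600 s = 101098.8 Mb
music video: 9.528 Mbps × 300 s = 2858.4 Mb
Total: 214440.6 Mb = 26805.1 MB.
= 24.96 GiB.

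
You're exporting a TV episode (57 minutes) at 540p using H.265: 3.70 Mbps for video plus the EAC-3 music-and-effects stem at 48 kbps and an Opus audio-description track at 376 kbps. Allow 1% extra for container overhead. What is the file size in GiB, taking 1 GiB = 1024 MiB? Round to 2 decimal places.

57 min = 3420 s
Audio total: 48 + 376 = 424 kbps = 0.424 Mbps.
Total bitrate: 3.70 + 0.424 = 4.124 Mbps.
Stream data: 4.124 Mbps × 3420 s = 14104.1 Mb.
With 1% container overhead: ×1.01.
14,245 Mb = 1,780,640,100 bytes ÷ 1,073,741,824 = 1.658 GiB.

1.66 GiB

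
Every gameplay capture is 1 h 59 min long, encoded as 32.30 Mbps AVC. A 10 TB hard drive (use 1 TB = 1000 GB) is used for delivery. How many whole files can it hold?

1 h 59 min = 119 min = 7140 s
Per item: 32.300 Mbps × 7140 s = 230,622 Mb = 28,828 MB.
Capacity: 10 TB = 80,000,000 Mb; 346.89 items → 346 complete.

346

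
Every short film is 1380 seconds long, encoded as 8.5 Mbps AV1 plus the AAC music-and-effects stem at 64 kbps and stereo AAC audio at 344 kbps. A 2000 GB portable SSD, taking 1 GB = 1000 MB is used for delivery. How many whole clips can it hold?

1301

Audio total: 64 + 344 = 408 kbps = 0.408 Mbps.
Total bitrate: 8.908 Mbps.
Per item: 8.908 Mbps × 1380 s = 12,293 Mb = 1,537 MB.
Capacity: 2000 GB = 16,000,000 Mb; 1301.55 items → 1301 complete.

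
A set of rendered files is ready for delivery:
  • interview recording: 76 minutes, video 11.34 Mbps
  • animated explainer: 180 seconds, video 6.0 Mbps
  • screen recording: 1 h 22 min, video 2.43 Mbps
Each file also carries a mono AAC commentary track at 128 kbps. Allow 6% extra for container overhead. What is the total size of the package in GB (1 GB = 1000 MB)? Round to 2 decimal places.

8.74 GB

Audio: 128 kbps = 0.128 Mbps.
interview recording: 11.468 Mbps × 4560 s × 1.06 = 55431.7 Mb
animated explainer: 6.128 Mbps × 180 s × 1.06 = 1169.2 Mb
screen recording: 2.558 Mbps × 4920 s × 1.06 = 13340.5 Mb
Total: 69941.4 Mb = 8742.7 MB.
= 8.743 GB.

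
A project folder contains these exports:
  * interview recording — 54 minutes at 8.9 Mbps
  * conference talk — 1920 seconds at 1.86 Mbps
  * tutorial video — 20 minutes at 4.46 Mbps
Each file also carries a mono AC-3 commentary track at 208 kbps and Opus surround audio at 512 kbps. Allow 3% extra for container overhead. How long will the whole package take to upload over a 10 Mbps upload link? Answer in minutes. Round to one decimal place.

Audio total: 208 + 512 = 720 kbps = 0.720 Mbps.
interview recording: 9.620 Mbps × 3240 s × 1.03 = 32103.9 Mb
conference talk: 2.580 Mbps × 1920 s × 1.03 = 5102.2 Mb
tutorial video: 5.180 Mbps × 1200 s × 1.03 = 6402.5 Mb
Total: 43608.6 Mb = 5451.1 MB.
At 10 Mbps: 43608.6 / 10 = 4361 s ≈ 72.7 minutes.

72.7 minutes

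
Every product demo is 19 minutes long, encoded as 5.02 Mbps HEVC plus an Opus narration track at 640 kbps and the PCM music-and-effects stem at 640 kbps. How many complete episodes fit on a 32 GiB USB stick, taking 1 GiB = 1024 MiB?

38

19 min = 1140 s
Audio total: 640 + 640 = 1280 kbps = 1.280 Mbps.
Total bitrate: 6.300 Mbps.
Per item: 6.300 Mbps × 1140 s = 7,182 Mb = 897.8 MB.
Capacity: 32 GiB = 274,878 Mb; 38.27 items → 38 complete.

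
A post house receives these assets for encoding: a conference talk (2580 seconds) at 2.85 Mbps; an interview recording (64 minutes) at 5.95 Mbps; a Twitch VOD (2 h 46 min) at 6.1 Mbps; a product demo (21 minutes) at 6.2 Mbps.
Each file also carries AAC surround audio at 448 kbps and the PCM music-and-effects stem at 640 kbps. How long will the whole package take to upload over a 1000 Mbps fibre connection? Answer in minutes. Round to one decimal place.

Audio total: 448 + 640 = 1088 kbps = 1.088 Mbps.
conference talk: 3.938 Mbps × 2580 s = 10160.0 Mb
interview recording: 7.038 Mbps × 3840 s = 27025.9 Mb
Twitch VOD: 7.188 Mbps × 9960 s = 71592.5 Mb
product demo: 7.288 Mbps × 1260 s = 9182.9 Mb
Total: 117961.3 Mb = 14745.2 MB.
At 1000 Mbps: 117961.3 / 1000 = 118 s ≈ 1.97 minutes.

2.0 minutes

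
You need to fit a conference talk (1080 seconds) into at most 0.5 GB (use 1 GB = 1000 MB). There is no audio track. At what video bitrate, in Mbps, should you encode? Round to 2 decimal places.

3.70 Mbps

Budget: 0.5 GB = 4000.0 Mb.
Total bitrate budget: 4000.0 Mb / 1080 s = 3.704 Mbps.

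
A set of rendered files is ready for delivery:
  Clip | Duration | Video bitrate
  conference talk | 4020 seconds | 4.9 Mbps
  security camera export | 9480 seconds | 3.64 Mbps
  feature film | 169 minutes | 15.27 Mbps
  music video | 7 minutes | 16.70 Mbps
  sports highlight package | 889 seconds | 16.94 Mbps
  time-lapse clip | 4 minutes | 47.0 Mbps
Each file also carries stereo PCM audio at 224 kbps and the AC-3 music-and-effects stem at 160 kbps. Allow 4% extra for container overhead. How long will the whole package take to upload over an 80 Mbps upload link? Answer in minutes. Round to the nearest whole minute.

55 minutes

Audio total: 224 + 160 = 384 kbps = 0.384 Mbps.
conference talk: 5.284 Mbps × 4020 s × 1.04 = 22091.3 Mb
security camera export: 4.024 Mbps × 9480 s × 1.04 = 39673.4 Mb
feature film: 15.654 Mbps × 10140 s × 1.04 = 165080.8 Mb
music video: 17.084 Mbps × 420 s × 1.04 = 7462.3 Mb
sports highlight package: 17.324 Mbps × 889 s × 1.04 = 16017.1 Mb
time-lapse clip: 47.384 Mbps × 240 s × 1.04 = 11827.0 Mb
Total: 262152.0 Mb = 32769.0 MB.
At 80 Mbps: 262152.0 / 80 = 3277 s ≈ 54.6 minutes.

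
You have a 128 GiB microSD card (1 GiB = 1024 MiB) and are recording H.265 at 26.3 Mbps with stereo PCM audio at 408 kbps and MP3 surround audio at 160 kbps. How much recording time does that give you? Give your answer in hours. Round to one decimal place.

Audio total: 408 + 160 = 568 kbps = 0.568 Mbps.
Total bitrate: 26.3 + 0.568 = 26.868 Mbps.
Capacity: 128 GiB = 1,099,512 Mb.
Recording time: 1,099,512 / 26.868 = 40,923 s ≈ 11.4 hours.

11.4 hours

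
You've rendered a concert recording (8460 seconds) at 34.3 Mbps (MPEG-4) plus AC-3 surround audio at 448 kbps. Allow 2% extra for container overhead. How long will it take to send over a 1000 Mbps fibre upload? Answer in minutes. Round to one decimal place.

5.0 minutes

Audio: 448 kbps = 0.448 Mbps.
Total bitrate: 34.748 Mbps.
File: 34.748 Mbps × 8460 s = 293968.1 Mb.
With 2% container overhead: ×1.02. → 299847.4 Mb.
At 1000 Mbps: 299847.4 / 1000 = 299.8 s ≈ 5 minutes.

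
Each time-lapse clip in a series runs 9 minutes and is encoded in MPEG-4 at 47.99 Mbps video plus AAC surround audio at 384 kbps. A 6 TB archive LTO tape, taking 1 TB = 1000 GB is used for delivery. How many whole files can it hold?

1837

9 min = 540 s
Audio: 384 kbps = 0.384 Mbps.
Total bitrate: 48.374 Mbps.
Per item: 48.374 Mbps × 540 s = 26,122 Mb = 3,265 MB.
Capacity: 6 TB = 48,000,000 Mb; 1837.53 items → 1837 complete.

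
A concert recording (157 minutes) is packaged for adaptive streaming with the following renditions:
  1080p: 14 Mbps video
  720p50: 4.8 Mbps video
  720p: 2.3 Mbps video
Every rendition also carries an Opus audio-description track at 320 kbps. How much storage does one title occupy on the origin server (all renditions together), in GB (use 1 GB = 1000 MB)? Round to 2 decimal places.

25.98 GB

157 min = 9420 s
Audio: 320 kbps = 0.320 Mbps.
Sum of rendition bitrates: (14+0.320) + (4.8+0.320) + (2.3+0.320) = 22.060 Mbps.
× 9420 s = 207,805 Mb = 25,976 MB = 25.98 GB.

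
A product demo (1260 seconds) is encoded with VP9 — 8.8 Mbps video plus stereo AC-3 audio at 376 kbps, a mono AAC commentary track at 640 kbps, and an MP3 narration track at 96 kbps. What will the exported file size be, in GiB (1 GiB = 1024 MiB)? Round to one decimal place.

Audio total: 376 + 640 + 96 = 1112 kbps = 1.112 Mbps.
Total bitrate: 8.8 + 1.112 = 9.912 Mbps.
Stream data: 9.912 Mbps × 1260 s = 12489.1 Mb.
12,489 Mb = 1,561,140,000 bytes ÷ 1,073,741,824 = 1.454 GiB.

1.5 GiB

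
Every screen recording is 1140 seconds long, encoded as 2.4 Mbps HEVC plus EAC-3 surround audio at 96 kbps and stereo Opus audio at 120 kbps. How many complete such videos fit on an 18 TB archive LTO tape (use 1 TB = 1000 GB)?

48285

Audio total: 96 + 120 = 216 kbps = 0.216 Mbps.
Total bitrate: 2.616 Mbps.
Per item: 2.616 Mbps × 1140 s = 2,982 Mb = 372.8 MB.
Capacity: 18 TB = 144,000,000 Mb; 48285.85 items → 48285 complete.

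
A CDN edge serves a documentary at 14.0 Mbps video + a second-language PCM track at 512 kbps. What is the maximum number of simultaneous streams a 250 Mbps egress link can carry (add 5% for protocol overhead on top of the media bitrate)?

16

Audio: 512 kbps = 0.512 Mbps.
Per-viewer media rate: 14.512 Mbps.
On the wire with 5% overhead: 15.238 Mbps.
250 Mbps = 250.0 Mbps; 250.0 / 15.238 = 16.41 → 16 viewers.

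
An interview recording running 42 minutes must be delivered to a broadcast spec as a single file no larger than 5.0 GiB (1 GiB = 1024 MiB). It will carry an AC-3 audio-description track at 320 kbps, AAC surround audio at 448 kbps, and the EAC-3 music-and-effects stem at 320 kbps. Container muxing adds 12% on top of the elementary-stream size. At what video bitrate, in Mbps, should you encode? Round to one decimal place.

Budget: 5.0 GiB = 42949.7 Mb.
Stream payload after overhead: 42949.7 / 1.12 = 38347.9 Mb.
42 min = 2520 s
Total bitrate budget: 38347.9 Mb / 2520 s = 15.217 Mbps.
Audio total: 320 + 448 + 320 = 1088 kbps = 1.088 Mbps.
Video: 15.217 − 1.088 = 14.129 Mbps.

14.1 Mbps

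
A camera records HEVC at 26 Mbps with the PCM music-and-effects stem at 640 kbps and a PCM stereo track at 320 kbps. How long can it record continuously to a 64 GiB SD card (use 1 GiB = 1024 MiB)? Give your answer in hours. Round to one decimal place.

Audio total: 640 + 320 = 960 kbps = 0.960 Mbps.
Total bitrate: 26 + 0.960 = 26.960 Mbps.
Capacity: 64 GiB = 549,756 Mb.
Recording time: 549,756 / 26.960 = 20,392 s ≈ 5.66 hours.

5.7 hours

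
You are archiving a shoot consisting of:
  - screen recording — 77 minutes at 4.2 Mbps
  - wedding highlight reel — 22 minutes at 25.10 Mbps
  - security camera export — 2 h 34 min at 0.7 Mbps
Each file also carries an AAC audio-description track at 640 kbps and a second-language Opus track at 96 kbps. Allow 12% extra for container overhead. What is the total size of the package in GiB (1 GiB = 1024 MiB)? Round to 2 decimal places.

9.15 GiB

Audio total: 640 + 96 = 736 kbps = 0.736 Mbps.
screen recording: 4.936 Mbps × 4620 s × 1.12 = 25540.8 Mb
wedding highlight reel: 25.836 Mbps × 1320 s × 1.12 = 38195.9 Mb
security camera export: 1.436 Mbps × 9240 s × 1.12 = 14860.9 Mb
Total: 78597.7 Mb = 9824.7 MB.
= 9.150 GiB.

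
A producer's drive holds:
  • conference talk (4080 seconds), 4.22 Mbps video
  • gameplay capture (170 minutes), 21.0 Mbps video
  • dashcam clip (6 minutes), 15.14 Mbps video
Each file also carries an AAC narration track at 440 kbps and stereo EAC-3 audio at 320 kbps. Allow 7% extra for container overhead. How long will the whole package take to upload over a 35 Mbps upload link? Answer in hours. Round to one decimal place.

2.1 hours

Audio total: 440 + 320 = 760 kbps = 0.760 Mbps.
conference talk: 4.980 Mbps × 4080 s × 1.07 = 21740.7 Mb
gameplay capture: 21.760 Mbps × 10200 s × 1.07 = 237488.6 Mb
dashcam clip: 15.900 Mbps × 360 s × 1.07 = 6124.7 Mb
Total: 265354.0 Mb = 33169.3 MB.
At 35 Mbps: 265354.0 / 35 = 7582 s ≈ 2.11 hours.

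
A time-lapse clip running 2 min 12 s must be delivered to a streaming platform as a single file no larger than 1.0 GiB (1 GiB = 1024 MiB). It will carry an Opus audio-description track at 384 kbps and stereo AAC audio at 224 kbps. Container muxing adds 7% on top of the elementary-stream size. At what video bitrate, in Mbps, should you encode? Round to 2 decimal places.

Budget: 1.0 GiB = 8589.9 Mb.
Stream payload after overhead: 8589.9 / 1.07 = 8028.0 Mb.
2 min 12 s = 132 s
Total bitrate budget: 8028.0 Mb / 132 s = 60.818 Mbps.
Audio total: 384 + 224 = 608 kbps = 0.608 Mbps.
Video: 60.818 − 0.608 = 60.210 Mbps.

60.21 Mbps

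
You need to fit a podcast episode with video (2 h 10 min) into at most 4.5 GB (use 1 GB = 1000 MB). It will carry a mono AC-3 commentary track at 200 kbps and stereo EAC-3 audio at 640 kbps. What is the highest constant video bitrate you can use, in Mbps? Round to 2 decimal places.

3.78 Mbps

Budget: 4.5 GB = 36000.0 Mb.
2 h 10 min = 130 min = 7800 s
Total bitrate budget: 36000.0 Mb / 7800 s = 4.615 Mbps.
Audio total: 200 + 640 = 840 kbps = 0.840 Mbps.
Video: 4.615 − 0.840 = 3.775 Mbps.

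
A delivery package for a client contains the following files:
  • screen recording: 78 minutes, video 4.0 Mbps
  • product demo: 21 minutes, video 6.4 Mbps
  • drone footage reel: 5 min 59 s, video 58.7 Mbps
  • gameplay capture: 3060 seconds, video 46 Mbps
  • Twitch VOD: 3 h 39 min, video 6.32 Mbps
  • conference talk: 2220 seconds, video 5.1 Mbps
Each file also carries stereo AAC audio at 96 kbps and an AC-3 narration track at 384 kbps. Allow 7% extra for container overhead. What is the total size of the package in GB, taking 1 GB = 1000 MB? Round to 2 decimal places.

39.44 GB

Audio total: 96 + 384 = 480 kbps = 0.480 Mbps.
screen recording: 4.480 Mbps × 4680 s × 1.07 = 22434.0 Mb
product demo: 6.880 Mbps × 1260 s × 1.07 = 9275.6 Mb
drone footage reel: 59.180 Mbps × 359 s × 1.07 = 22732.8 Mb
gameplay capture: 46.480 Mbps × 3060 s × 1.07 = 152184.8 Mb
Twitch VOD: 6.800 Mbps × 13140 s × 1.07 = 95606.6 Mb
conference talk: 5.580 Mbps × 2220 s × 1.07 = 13254.7 Mb
Total: 315488.7 Mb = 39436.1 MB.
= 39.44 GB.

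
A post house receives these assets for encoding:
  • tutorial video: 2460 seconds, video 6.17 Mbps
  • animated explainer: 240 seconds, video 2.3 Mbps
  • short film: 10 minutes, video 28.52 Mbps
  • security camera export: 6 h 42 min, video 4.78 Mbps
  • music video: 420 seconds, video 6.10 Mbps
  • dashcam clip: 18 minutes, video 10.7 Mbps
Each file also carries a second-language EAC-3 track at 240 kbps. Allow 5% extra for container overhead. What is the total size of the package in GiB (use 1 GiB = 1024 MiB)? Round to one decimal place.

20.7 GiB

Audio: 240 kbps = 0.240 Mbps.
tutorial video: 6.410 Mbps × 2460 s × 1.05 = 16557.0 Mb
animated explainer: 2.540 Mbps × 240 s × 1.05 = 640.1 Mb
short film: 28.760 Mbps × 600 s × 1.05 = 18118.8 Mb
security camera export: 5.020 Mbps × 24120 s × 1.05 = 127136.5 Mb
music video: 6.340 Mbps × 420 s × 1.05 = 2795.9 Mb
dashcam clip: 10.940 Mbps × 1080 s × 1.05 = 12406.0 Mb
Total: 177654.3 Mb = 22206.8 MB.
= 20.68 GiB.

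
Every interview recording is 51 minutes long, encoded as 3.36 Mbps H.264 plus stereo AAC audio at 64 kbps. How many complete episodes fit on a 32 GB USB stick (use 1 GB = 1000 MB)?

51 min = 3060 s
Audio: 64 kbps = 0.064 Mbps.
Total bitrate: 3.424 Mbps.
Per item: 3.424 Mbps × 3060 s = 10,477 Mb = 1,310 MB.
Capacity: 32 GB = 256,000 Mb; 24.43 items → 24 complete.

24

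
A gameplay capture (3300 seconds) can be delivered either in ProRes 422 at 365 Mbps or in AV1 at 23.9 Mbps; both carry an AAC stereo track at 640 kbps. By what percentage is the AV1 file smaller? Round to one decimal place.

Audio: 640 kbps = 0.640 Mbps.
ProRes 422: 365.640 Mbps × 3300 s = 1206612.0 Mb = 150.827 GB.
AV1: 24.540 Mbps × 3300 s = 80982.0 Mb = 10.123 GB.
Reduction: (1 − 10.123/150.827) × 100 = 93.29%.

93.3%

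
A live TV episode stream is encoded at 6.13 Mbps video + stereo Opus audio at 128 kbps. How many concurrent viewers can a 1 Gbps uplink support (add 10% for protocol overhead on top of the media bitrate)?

Audio: 128 kbps = 0.128 Mbps.
Per-viewer media rate: 6.258 Mbps.
On the wire with 10% overhead: 6.884 Mbps.
1 Gbps = 1,000 Mbps; 1,000 / 6.884 = 145.27 → 145 viewers.

145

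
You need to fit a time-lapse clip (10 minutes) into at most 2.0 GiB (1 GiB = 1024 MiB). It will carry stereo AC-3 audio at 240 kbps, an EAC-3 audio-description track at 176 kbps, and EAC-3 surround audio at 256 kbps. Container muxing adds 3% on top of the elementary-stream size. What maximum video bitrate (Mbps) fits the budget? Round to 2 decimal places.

27.13 Mbps

Budget: 2.0 GiB = 17179.9 Mb.
Stream payload after overhead: 17179.9 / 1.03 = 16679.5 Mb.
10 min = 600 s
Total bitrate budget: 16679.5 Mb / 600 s = 27.799 Mbps.
Audio total: 240 + 176 + 256 = 672 kbps = 0.672 Mbps.
Video: 27.799 − 0.672 = 27.127 Mbps.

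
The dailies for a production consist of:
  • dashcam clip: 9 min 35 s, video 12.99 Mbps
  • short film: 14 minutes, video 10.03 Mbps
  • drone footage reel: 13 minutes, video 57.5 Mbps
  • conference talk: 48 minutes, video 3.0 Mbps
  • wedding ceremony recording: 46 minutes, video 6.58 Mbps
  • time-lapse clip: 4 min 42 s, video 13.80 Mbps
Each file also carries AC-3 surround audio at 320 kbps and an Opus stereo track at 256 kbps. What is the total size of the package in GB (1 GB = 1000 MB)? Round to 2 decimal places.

12.01 GB

Audio total: 320 + 256 = 576 kbps = 0.576 Mbps.
dashcam clip: 13.566 Mbps × 575 s = 7800.4 Mb
short film: 10.606 Mbps × 840 s = 8909.0 Mb
drone footage reel: 58.076 Mbps × 780 s = 45299.3 Mb
conference talk: 3.576 Mbps × 2880 s = 10298.9 Mb
wedding ceremony recording: 7.156 Mbps × 2760 s = 19750.6 Mb
time-lapse clip: 14.376 Mbps × 282 s = 4054.0 Mb
Total: 96112.2 Mb = 12014.0 MB.
= 12.01 GB.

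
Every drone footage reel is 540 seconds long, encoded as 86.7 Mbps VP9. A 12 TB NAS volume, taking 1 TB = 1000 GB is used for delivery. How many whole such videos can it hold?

Per item: 86.700 Mbps × 540 s = 46,818 Mb = 5,852 MB.
Capacity: 12 TB = 96,000,000 Mb; 2050.49 items → 2050 complete.

2050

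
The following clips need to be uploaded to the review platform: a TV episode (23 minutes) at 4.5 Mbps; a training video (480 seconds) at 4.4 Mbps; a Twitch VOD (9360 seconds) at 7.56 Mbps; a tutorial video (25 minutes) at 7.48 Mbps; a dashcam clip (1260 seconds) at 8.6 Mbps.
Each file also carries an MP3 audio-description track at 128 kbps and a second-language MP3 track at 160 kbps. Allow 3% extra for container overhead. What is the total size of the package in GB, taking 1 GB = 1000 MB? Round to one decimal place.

Audio total: 128 + 160 = 288 kbps = 0.288 Mbps.
TV episode: 4.788 Mbps × 1380 s × 1.03 = 6805.7 Mb
training video: 4.688 Mbps × 480 s × 1.03 = 2317.7 Mb
Twitch VOD: 7.848 Mbps × 9360 s × 1.03 = 75661.0 Mb
tutorial video: 7.768 Mbps × 1500 s × 1.03 = 12001.6 Mb
dashcam clip: 8.888 Mbps × 1260 s × 1.03 = 11534.8 Mb
Total: 108320.8 Mb = 13540.1 MB.
= 13.54 GB.

13.5 GB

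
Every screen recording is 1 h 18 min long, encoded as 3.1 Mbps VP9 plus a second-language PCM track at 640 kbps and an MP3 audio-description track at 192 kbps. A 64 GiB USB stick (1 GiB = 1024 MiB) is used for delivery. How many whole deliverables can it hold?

1 h 18 min = 78 min = 4680 s
Audio total: 640 + 192 = 832 kbps = 0.832 Mbps.
Total bitrate: 3.932 Mbps.
Per item: 3.932 Mbps × 4680 s = 18,402 Mb = 2,300 MB.
Capacity: 64 GiB = 549,756 Mb; 29.88 items → 29 complete.

29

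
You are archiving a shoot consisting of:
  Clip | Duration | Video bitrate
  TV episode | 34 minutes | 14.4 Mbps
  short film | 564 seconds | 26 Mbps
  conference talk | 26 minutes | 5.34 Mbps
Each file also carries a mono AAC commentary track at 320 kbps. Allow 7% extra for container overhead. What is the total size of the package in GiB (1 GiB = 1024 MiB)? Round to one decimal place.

6.7 GiB

Audio: 320 kbps = 0.320 Mbps.
TV episode: 14.720 Mbps × 2040 s × 1.07 = 32130.8 Mb
short film: 26.320 Mbps × 564 s × 1.07 = 15883.6 Mb
conference talk: 5.660 Mbps × 1560 s × 1.07 = 9447.7 Mb
Total: 57462.1 Mb = 7182.8 MB.
= 6.689 GiB.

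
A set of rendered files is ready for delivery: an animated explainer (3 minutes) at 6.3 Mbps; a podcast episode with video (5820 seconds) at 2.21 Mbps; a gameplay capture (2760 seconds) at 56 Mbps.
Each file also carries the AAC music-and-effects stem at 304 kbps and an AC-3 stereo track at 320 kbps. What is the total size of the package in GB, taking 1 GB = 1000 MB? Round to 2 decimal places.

21.75 GB

Audio total: 304 + 320 = 624 kbps = 0.624 Mbps.
animated explainer: 6.924 Mbps × 180 s = 1246.3 Mb
podcast episode with video: 2.834 Mbps × 5820 s = 16493.9 Mb
gameplay capture: 56.624 Mbps × 2760 s = 156282.2 Mb
Total: 174022.4 Mb = 21752.8 MB.
= 21.75 GB.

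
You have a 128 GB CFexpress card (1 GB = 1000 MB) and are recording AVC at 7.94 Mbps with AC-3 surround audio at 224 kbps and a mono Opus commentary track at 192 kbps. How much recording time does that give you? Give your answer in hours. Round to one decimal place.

Audio total: 224 + 192 = 416 kbps = 0.416 Mbps.
Total bitrate: 7.94 + 0.416 = 8.356 Mbps.
Capacity: 128 GB = 1,024,000 Mb.
Recording time: 1,024,000 / 8.356 = 122,547 s ≈ 34.0 hours.

34.0 hours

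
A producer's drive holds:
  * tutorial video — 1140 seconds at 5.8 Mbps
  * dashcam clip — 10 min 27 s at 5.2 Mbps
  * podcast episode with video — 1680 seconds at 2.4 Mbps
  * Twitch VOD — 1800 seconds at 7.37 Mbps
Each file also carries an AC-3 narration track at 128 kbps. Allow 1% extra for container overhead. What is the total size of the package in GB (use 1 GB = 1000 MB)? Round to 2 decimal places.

Audio: 128 kbps = 0.128 Mbps.
tutorial video: 5.928 Mbps × 1140 s × 1.01 = 6825.5 Mb
dashcam clip: 5.328 Mbps × 627 s × 1.01 = 3374.1 Mb
podcast episode with video: 2.528 Mbps × 1680 s × 1.01 = 4289.5 Mb
Twitch VOD: 7.498 Mbps × 1800 s × 1.01 = 13631.4 Mb
Total: 28120.4 Mb = 3515.1 MB.
= 3.515 GB.

3.52 GB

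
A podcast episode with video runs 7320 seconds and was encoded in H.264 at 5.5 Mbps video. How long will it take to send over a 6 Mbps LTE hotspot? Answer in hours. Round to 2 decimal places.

File: 5.500 Mbps × 7320 s = 40260.0 Mb.
At 6 Mbps: 40260.0 / 6 = 6710.0 s ≈ 1.86 hours.

1.86 hours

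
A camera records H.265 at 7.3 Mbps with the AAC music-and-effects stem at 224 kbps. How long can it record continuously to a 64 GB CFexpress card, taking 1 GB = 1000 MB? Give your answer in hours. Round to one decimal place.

18.9 hours

Audio: 224 kbps = 0.224 Mbps.
Total bitrate: 7.3 + 0.224 = 7.524 Mbps.
Capacity: 64 GB = 512,000 Mb.
Recording time: 512,000 / 7.524 = 68,049 s ≈ 18.9 hours.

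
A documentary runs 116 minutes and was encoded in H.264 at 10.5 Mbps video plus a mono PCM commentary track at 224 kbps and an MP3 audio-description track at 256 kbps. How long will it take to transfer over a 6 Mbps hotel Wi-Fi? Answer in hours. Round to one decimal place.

3.5 hours

116 min = 6960 s
Audio total: 224 + 256 = 480 kbps = 0.480 Mbps.
Total bitrate: 10.980 Mbps.
File: 10.980 Mbps × 6960 s = 76420.8 Mb.
At 6 Mbps: 76420.8 / 6 = 12736.8 s ≈ 3.54 hours.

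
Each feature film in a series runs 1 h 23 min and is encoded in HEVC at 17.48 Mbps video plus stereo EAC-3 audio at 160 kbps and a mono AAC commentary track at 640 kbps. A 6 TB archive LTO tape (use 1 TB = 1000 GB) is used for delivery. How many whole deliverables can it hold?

527

1 h 23 min = 83 min = 4980 s
Audio total: 160 + 640 = 800 kbps = 0.800 Mbps.
Total bitrate: 18.280 Mbps.
Per item: 18.280 Mbps × 4980 s = 91,034 Mb = 11,379 MB.
Capacity: 6 TB = 48,000,000 Mb; 527.27 items → 527 complete.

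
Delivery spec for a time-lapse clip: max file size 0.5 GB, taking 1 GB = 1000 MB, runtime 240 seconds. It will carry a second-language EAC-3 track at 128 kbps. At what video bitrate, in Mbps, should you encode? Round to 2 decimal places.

Budget: 0.5 GB = 4000.0 Mb.
Total bitrate budget: 4000.0 Mb / 240 s = 16.667 Mbps.
Audio: 128 kbps = 0.128 Mbps.
Video: 16.667 − 0.128 = 16.539 Mbps.

16.54 Mbps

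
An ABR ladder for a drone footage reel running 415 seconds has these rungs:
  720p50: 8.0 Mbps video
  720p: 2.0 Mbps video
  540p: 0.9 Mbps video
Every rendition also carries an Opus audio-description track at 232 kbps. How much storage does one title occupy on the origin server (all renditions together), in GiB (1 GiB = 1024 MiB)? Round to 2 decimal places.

0.56 GiB

Audio: 232 kbps = 0.232 Mbps.
Sum of rendition bitrates: (8.0+0.232) + (2.0+0.232) + (0.9+0.232) = 11.596 Mbps.
× 415 s = 4,812 Mb = 601.5 MB = 0.5602 GiB.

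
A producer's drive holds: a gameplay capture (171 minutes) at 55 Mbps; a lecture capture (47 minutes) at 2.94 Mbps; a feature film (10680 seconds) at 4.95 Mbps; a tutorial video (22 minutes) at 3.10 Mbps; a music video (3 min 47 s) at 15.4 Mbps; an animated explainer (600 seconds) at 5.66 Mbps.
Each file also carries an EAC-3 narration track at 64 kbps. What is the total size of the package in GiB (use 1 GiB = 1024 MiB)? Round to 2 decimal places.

74.28 GiB

Audio: 64 kbps = 0.064 Mbps.
gameplay capture: 55.064 Mbps × 10260 s = 564956.6 Mb
lecture capture: 3.004 Mbps × 2820 s = 8471.3 Mb
feature film: 5.014 Mbps × 10680 s = 53549.5 Mb
tutorial video: 3.164 Mbps × 1320 s = 4176.5 Mb
music video: 15.464 Mbps × 227 s = 3510.3 Mb
animated explainer: 5.724 Mbps × 600 s = 3434.4 Mb
Total: 638098.6 Mb = 79762.3 MB.
= 74.28 GiB.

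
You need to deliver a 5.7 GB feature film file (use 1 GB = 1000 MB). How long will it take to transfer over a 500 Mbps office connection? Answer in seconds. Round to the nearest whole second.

File: 5.7 GB = 45600.0 Mb.
At 500 Mbps: 45600.0 / 500 = 91.2 s ≈ 91.2 seconds.

91 seconds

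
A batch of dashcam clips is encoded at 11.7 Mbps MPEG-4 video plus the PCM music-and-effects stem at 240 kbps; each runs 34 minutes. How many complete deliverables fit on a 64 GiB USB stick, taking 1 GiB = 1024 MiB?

22

34 min = 2040 s
Audio: 240 kbps = 0.240 Mbps.
Total bitrate: 11.940 Mbps.
Per item: 11.940 Mbps × 2040 s = 24,358 Mb = 3,045 MB.
Capacity: 64 GiB = 549,756 Mb; 22.57 items → 22 complete.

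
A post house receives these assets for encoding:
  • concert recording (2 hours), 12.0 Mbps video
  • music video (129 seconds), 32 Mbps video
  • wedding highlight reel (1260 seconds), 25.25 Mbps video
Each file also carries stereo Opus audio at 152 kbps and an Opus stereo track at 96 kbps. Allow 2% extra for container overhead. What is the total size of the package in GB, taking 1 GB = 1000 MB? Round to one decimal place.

Audio total: 152 + 96 = 248 kbps = 0.248 Mbps.
concert recording: 12.248 Mbps × 7200 s × 1.02 = 89949.3 Mb
music video: 32.248 Mbps × 129 s × 1.02 = 4243.2 Mb
wedding highlight reel: 25.498 Mbps × 1260 s × 1.02 = 32770.0 Mb
Total: 126962.5 Mb = 15870.3 MB.
= 15.87 GB.

15.9 GB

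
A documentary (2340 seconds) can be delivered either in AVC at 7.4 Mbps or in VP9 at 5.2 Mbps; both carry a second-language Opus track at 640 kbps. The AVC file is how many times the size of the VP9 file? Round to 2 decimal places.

Audio: 640 kbps = 0.640 Mbps.
AVC: 8.040 Mbps × 2340 s = 18813.6 Mb = 2.352 GB.
VP9: 5.840 Mbps × 2340 s = 13665.6 Mb = 1.708 GB.
Ratio: 2.352 / 1.708 = 1.377.

1.38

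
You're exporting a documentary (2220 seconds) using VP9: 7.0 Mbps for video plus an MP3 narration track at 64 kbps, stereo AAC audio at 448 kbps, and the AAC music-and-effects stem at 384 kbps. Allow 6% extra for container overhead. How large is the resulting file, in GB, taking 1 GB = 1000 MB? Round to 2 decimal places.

2.32 GB

Audio total: 64 + 448 + 384 = 896 kbps = 0.896 Mbps.
Total bitrate: 7.0 + 0.896 = 7.896 Mbps.
Stream data: 7.896 Mbps × 2220 s = 17529.1 Mb.
With 6% container overhead: ×1.06.
18,581 Mb ÷ 8 = 2,323 MB → 2.323 GB.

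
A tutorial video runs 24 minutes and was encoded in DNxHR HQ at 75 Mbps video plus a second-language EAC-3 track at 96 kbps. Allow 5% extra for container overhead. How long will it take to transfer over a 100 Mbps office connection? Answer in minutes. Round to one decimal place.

18.9 minutes

24 min = 1440 s
Audio: 96 kbps = 0.096 Mbps.
Total bitrate: 75.096 Mbps.
File: 75.096 Mbps × 1440 s = 108138.2 Mb.
With 5% container overhead: ×1.05. → 113545.2 Mb.
At 100 Mbps: 113545.2 / 100 = 1135.5 s ≈ 18.9 minutes.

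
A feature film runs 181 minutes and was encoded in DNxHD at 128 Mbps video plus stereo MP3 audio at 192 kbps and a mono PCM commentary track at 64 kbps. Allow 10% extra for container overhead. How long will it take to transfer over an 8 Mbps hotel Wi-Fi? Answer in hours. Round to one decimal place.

181 min = 10860 s
Audio total: 192 + 64 = 256 kbps = 0.256 Mbps.
Total bitrate: 128.256 Mbps.
File: 128.256 Mbps × 10860 s = 1392860.2 Mb.
With 10% container overhead: ×1.10. → 1532146.2 Mb.
At 8 Mbps: 1532146.2 / 8 = 191518.3 s ≈ 53.2 hours.

53.2 hours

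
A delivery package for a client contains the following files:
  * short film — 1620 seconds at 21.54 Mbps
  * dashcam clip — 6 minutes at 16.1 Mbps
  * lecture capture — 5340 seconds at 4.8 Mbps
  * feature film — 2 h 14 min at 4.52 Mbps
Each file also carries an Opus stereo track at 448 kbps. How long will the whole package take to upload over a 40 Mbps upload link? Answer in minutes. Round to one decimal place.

Audio: 448 kbps = 0.448 Mbps.
short film: 21.988 Mbps × 1620 s = 35620.6 Mb
dashcam clip: 16.548 Mbps × 360 s = 5957.3 Mb
lecture capture: 5.248 Mbps × 5340 s = 28024.3 Mb
feature film: 4.968 Mbps × 8040 s = 39942.7 Mb
Total: 109544.9 Mb = 13693.1 MB.
At 40 Mbps: 109544.9 / 40 = 2739 s ≈ 45.6 minutes.

45.6 minutes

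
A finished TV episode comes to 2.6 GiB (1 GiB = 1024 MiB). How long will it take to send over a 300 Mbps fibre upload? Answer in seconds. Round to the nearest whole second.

74 seconds

File: 2.6 GiB = 22333.8 Mb.
At 300 Mbps: 22333.8 / 300 = 74.4 s ≈ 74.4 seconds.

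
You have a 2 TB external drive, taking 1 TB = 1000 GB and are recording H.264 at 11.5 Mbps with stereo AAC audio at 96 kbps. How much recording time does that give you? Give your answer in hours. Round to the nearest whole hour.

Audio: 96 kbps = 0.096 Mbps.
Total bitrate: 11.5 + 0.096 = 11.596 Mbps.
Capacity: 2 TB = 16,000,000 Mb.
Recording time: 16,000,000 / 11.596 = 1,379,786 s ≈ 383 hours.

383 hours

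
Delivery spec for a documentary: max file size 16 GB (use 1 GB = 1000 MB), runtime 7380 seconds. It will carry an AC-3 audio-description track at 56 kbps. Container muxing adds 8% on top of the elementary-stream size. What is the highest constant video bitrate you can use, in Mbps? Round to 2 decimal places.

Budget: 16 GB = 128000.0 Mb.
Stream payload after overhead: 128000.0 / 1.08 = 118518.5 Mb.
Total bitrate budget: 118518.5 Mb / 7380 s = 16.059 Mbps.
Audio: 56 kbps = 0.056 Mbps.
Video: 16.059 − 0.056 = 16.003 Mbps.

16.00 Mbps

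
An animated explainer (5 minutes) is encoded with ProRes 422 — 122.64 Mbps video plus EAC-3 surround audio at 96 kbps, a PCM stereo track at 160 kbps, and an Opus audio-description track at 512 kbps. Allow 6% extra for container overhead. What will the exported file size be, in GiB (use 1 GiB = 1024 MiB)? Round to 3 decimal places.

5 min = 300 s
Audio total: 96 + 160 + 512 = 768 kbps = 0.768 Mbps.
Total bitrate: 122.64 + 0.768 = 123.408 Mbps.
Stream data: 123.408 Mbps × 300 s = 37022.4 Mb.
With 6% container overhead: ×1.06.
39,244 Mb = 4,905,468,000 bytes ÷ 1,073,741,824 = 4.569 GiB.

4.569 GiB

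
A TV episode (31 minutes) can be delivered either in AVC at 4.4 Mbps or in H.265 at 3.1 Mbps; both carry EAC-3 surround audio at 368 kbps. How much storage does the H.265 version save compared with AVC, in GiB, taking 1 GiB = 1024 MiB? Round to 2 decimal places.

31 min = 1860 s
Audio: 368 kbps = 0.368 Mbps.
AVC: 4.768 Mbps × 1860 s = 8868.5 Mb = 1.032 GiB.
H.265: 3.468 Mbps × 1860 s = 6450.5 Mb = 0.751 GiB.
Saving: 1.032 − 0.751 = 0.281 GiB.

0.28 GiB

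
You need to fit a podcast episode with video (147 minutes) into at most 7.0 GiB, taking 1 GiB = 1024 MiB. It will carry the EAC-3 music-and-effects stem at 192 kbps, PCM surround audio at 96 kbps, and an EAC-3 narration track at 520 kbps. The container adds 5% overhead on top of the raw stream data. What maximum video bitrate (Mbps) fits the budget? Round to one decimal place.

Budget: 7.0 GiB = 60129.5 Mb.
Stream payload after overhead: 60129.5 / 1.05 = 57266.2 Mb.
147 min = 8820 s
Total bitrate budget: 57266.2 Mb / 8820 s = 6.493 Mbps.
Audio total: 192 + 96 + 520 = 808 kbps = 0.808 Mbps.
Video: 6.493 − 0.808 = 5.685 Mbps.

5.7 Mbps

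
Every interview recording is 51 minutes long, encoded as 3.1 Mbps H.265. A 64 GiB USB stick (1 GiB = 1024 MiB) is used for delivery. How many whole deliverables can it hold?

57

51 min = 3060 s
Per item: 3.100 Mbps × 3060 s = 9,486 Mb = 1,186 MB.
Capacity: 64 GiB = 549,756 Mb; 57.95 items → 57 complete.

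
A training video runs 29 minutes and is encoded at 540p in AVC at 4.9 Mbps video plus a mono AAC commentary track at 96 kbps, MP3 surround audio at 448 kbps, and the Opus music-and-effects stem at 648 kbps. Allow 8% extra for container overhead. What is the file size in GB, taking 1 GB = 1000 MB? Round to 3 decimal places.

1.431 GB

29 min = 1740 s
Audio total: 96 + 448 + 648 = 1192 kbps = 1.192 Mbps.
Total bitrate: 4.9 + 1.192 = 6.092 Mbps.
Stream data: 6.092 Mbps × 1740 s = 10600.1 Mb.
With 8% container overhead: ×1.08.
11,448 Mb ÷ 8 = 1,431 MB → 1.431 GB.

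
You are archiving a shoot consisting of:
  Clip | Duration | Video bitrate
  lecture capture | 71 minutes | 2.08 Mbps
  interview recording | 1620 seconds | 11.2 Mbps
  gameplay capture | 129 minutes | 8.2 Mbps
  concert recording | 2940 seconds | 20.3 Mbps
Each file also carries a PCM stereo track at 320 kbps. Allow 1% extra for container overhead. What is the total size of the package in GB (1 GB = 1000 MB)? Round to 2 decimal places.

Audio: 320 kbps = 0.320 Mbps.
lecture capture: 2.400 Mbps × 4260 s × 1.01 = 10326.2 Mb
interview recording: 11.520 Mbps × 1620 s × 1.01 = 18849.0 Mb
gameplay capture: 8.520 Mbps × 7740 s × 1.01 = 66604.2 Mb
concert recording: 20.620 Mbps × 2940 s × 1.01 = 61229.0 Mb
Total: 157008.5 Mb = 19626.1 MB.
= 19.63 GB.

19.63 GB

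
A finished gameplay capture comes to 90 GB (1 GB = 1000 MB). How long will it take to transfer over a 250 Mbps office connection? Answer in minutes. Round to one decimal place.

48.0 minutes

File: 90 GB = 720000.0 Mb.
At 250 Mbps: 720000.0 / 250 = 2880.0 s ≈ 48 minutes.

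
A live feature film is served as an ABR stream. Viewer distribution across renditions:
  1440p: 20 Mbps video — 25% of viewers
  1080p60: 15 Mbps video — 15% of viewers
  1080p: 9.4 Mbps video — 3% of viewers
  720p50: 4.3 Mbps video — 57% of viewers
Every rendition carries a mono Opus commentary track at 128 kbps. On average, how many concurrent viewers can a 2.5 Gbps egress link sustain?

Audio: 128 kbps = 0.128 Mbps.
Average per-viewer bitrate: 0.25×20.128 + 0.15×15.128 + 0.03×9.528 + 0.57×4.428 = 10.111 Mbps.
2.5 Gbps = 2,500 Mbps; 2,500 / 10.111 = 247.26 → 247.

247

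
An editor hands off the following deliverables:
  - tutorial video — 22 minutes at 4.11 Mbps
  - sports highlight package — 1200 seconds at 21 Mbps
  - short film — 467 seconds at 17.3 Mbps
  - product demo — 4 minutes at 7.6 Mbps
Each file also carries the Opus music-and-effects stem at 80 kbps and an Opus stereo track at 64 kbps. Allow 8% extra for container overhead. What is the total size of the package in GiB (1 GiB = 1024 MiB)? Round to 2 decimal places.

Audio total: 80 + 64 = 144 kbps = 0.144 Mbps.
tutorial video: 4.254 Mbps × 1320 s × 1.08 = 6064.5 Mb
sports highlight package: 21.144 Mbps × 1200 s × 1.08 = 27402.6 Mb
short film: 17.444 Mbps × 467 s × 1.08 = 8798.1 Mb
product demo: 7.744 Mbps × 240 s × 1.08 = 2007.2 Mb
Total: 44272.4 Mb = 5534.1 MB.
= 5.154 GiB.

5.15 GiB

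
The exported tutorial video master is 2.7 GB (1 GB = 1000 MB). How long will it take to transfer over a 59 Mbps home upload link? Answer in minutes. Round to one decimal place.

6.1 minutes

File: 2.7 GB = 21600.0 Mb.
At 59 Mbps: 21600.0 / 59 = 366.1 s ≈ 6.1 minutes.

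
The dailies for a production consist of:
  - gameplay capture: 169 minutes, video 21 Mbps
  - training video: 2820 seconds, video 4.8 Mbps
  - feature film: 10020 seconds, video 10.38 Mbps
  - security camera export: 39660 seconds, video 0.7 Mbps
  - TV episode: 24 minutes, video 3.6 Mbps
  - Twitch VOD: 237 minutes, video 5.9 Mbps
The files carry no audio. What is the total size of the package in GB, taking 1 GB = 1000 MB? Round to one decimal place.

55.9 GB

gameplay capture: 21.000 Mbps × 10140 s = 212940.0 Mb
training video: 4.800 Mbps × 2820 s = 13536.0 Mb
feature film: 10.380 Mbps × 10020 s = 104007.6 Mb
security camera export: 0.700 Mbps × 39660 s = 27762.0 Mb
TV episode: 3.600 Mbps × 1440 s = 5184.0 Mb
Twitch VOD: 5.900 Mbps × 14220 s = 83898.0 Mb
Total: 447327.6 Mb = 55915.9 MB.
= 55.92 GB.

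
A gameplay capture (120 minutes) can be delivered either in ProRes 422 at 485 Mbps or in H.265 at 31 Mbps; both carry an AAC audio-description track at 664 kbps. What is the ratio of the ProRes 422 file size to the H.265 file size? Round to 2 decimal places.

120 min = 7200 s
Audio: 664 kbps = 0.664 Mbps.
ProRes 422: 485.664 Mbps × 7200 s = 3496780.8 Mb = 437.098 GB.
H.265: 31.664 Mbps × 7200 s = 227980.8 Mb = 28.498 GB.
Ratio: 437.098 / 28.498 = 15.338.

15.34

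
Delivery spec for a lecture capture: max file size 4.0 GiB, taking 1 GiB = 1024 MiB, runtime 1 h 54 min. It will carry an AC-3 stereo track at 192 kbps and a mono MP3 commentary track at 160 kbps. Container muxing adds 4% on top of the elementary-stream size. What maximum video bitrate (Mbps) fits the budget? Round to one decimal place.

Budget: 4.0 GiB = 34359.7 Mb.
Stream payload after overhead: 34359.7 / 1.04 = 33038.2 Mb.
1 h 54 min = 114 min = 6840 s
Total bitrate budget: 33038.2 Mb / 6840 s = 4.830 Mbps.
Audio total: 192 + 160 = 352 kbps = 0.352 Mbps.
Video: 4.830 − 0.352 = 4.478 Mbps.

4.5 Mbps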